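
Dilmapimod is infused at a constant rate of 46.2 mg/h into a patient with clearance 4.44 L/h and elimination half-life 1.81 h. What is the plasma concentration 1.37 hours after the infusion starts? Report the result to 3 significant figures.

4.25 mg/L

Css = rate / CL = 46.2 / 4.44 = 10.41 mg/L
k = ln 2 / 1.81 = 0.3830 h⁻¹
C(t) = Css (1 − e^(−kt)) = 10.41 × (1 − e^(−0.5246)) = 10.41 × 0.4082 ≈ 4.25 mg/L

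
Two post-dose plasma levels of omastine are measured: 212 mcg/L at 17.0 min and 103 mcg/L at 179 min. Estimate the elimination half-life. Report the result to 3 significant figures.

k = ln(C₁/C₂) / (t₂ − t₁) = ln(212/103) / (179 − 17.0)
  = 0.7219 / 162.0 = 0.004456 min⁻¹
t½ = ln 2 / k = ln 2 / 0.004456 ≈ 156 minutes

156 minutes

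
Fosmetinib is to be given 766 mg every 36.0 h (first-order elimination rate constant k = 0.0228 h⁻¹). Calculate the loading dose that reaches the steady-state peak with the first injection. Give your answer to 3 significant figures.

Accumulation ratio R = 1 / (1 − e^(−kτ)) = 1 / (1 − e^(−0.02280×36.0)) = 1 / (1 − 0.4401) = 1.786
Loading dose = maintenance dose × R = 766 × 1.786 ≈ 1370 mg

1370 mg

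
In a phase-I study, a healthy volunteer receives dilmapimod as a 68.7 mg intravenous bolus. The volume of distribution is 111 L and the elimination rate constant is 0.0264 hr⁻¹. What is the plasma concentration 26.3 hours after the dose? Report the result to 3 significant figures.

C₀ = dose / V = 68.7 / 111 = 0.6189 µg/mL
C(t) = C₀ e^(−kt) = 0.6189 × e^(−0.02640 × 26.3) = 0.6189 × e^(−0.6943) = 0.6189 × 0.4994 ≈ 0.309 µg/mL

0.309 µg/mL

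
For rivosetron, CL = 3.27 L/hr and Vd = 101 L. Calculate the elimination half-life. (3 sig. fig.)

21.4 hours

k = CL / V = 3.27 / 101 = 0.03238 hr⁻¹
t½ = ln 2 / k = ln 2 / 0.03238 ≈ 21.4 hours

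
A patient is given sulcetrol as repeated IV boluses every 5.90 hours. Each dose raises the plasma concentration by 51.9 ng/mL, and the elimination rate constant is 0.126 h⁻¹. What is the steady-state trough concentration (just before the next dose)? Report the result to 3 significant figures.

Fraction remaining after one interval: e^(−kτ) = e^(−0.1260 × 5.90) = 0.4755
R = 1 / (1 − 0.4755) = 1.907
Css,max = 51.9 × 1.907 = 98.95 ng/mL
Css,min = Css,max × e^(−kτ) = 98.95 × 0.4755 ≈ 47.1 ng/mL

47.1 ng/mL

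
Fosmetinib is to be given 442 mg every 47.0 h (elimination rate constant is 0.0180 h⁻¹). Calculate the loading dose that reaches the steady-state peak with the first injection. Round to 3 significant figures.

774 mg

Accumulation ratio R = 1 / (1 − e^(−kτ)) = 1 / (1 − e^(−0.01800×47.0)) = 1 / (1 − 0.4291) = 1.752
Loading dose = maintenance dose × R = 442 × 1.752 ≈ 774 mg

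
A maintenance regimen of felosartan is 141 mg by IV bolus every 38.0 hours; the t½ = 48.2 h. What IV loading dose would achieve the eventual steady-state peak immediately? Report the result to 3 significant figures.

335 mg

k = ln 2 / 48.2 = 0.01438 h⁻¹
Accumulation ratio R = 1 / (1 − e^(−kτ)) = 1 / (1 − e^(−0.01438×38.0)) = 1 / (1 − 0.5790) = 2.375
Loading dose = maintenance dose × R = 141 × 2.375 ≈ 335 mg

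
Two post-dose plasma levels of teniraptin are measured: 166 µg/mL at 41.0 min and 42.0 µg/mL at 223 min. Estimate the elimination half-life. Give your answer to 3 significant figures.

k = ln(C₁/C₂) / (t₂ − t₁) = ln(166/42.0) / (223 − 41.0)
  = 1.374 / 182.0 = 0.007551 min⁻¹
t½ = ln 2 / k = ln 2 / 0.007551 ≈ 91.8 minutes

91.8 minutes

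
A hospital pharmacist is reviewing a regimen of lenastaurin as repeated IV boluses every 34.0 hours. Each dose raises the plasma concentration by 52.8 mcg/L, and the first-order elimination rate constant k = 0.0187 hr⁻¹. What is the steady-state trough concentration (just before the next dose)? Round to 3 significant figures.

59.4 mcg/L

Fraction remaining after one interval: e^(−kτ) = e^(−0.01870 × 34.0) = 0.5295
R = 1 / (1 − 0.5295) = 2.125
Css,max = 52.8 × 2.125 = 112.2 mcg/L
Css,min = Css,max × e^(−kτ) = 112.2 × 0.5295 ≈ 59.4 mcg/L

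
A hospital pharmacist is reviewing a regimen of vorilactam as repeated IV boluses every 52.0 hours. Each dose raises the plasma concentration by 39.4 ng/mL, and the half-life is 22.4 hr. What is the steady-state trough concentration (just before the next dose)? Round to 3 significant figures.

9.85 ng/mL

k = ln 2 / 22.4 = 0.03094 hr⁻¹
Fraction remaining after one interval: e^(−kτ) = e^(−0.03094 × 52.0) = 0.2001
R = 1 / (1 − 0.2001) = 1.250
Css,max = 39.4 × 1.250 = 49.25 ng/mL
Css,min = Css,max × e^(−kτ) = 49.25 × 0.2001 ≈ 9.85 ng/mL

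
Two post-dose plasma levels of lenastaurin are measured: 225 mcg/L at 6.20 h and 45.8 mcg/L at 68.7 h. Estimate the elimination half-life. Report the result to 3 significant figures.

27.2 hours

k = ln(C₁/C₂) / (t₂ − t₁) = ln(225/45.8) / (68.7 − 6.20)
  = 1.592 / 62.50 = 0.02547 h⁻¹
t½ = ln 2 / k = ln 2 / 0.02547 ≈ 27.2 hours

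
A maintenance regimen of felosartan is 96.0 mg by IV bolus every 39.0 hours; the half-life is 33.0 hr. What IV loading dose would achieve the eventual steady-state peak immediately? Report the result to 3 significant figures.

172 mg

k = ln 2 / 33.0 = 0.02100 hr⁻¹
Accumulation ratio R = 1 / (1 − e^(−kτ)) = 1 / (1 − e^(−0.02100×39.0)) = 1 / (1 − 0.4408) = 1.788
Loading dose = maintenance dose × R = 96.0 × 1.788 ≈ 172 mg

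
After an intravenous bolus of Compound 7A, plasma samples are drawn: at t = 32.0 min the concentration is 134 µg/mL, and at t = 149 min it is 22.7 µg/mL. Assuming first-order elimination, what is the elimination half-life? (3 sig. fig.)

k = ln(C₁/C₂) / (t₂ − t₁) = ln(134/22.7) / (149 − 32.0)
  = 1.775 / 117.0 = 0.01517 min⁻¹
t½ = ln 2 / k = ln 2 / 0.01517 ≈ 45.7 minutes

45.7 minutes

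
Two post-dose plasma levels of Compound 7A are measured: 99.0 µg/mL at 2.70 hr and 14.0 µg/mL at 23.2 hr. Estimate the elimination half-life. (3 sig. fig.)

k = ln(C₁/C₂) / (t₂ − t₁) = ln(99.0/14.0) / (23.2 − 2.70)
  = 1.956 / 20.50 = 0.09542 hr⁻¹
t½ = ln 2 / k = ln 2 / 0.09542 ≈ 7.26 hours

7.26 hours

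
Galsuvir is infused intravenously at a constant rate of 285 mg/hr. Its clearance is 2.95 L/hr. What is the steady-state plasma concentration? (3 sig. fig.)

Css = infusion rate / CL = 285 / 2.95 ≈ 96.6 µg/mL

96.6 µg/mL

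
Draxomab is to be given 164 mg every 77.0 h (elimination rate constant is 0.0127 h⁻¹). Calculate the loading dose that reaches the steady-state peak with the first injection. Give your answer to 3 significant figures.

Accumulation ratio R = 1 / (1 − e^(−kτ)) = 1 / (1 − e^(−0.01270×77.0)) = 1 / (1 − 0.3761) = 1.603
Loading dose = maintenance dose × R = 164 × 1.603 ≈ 263 mg

263 mg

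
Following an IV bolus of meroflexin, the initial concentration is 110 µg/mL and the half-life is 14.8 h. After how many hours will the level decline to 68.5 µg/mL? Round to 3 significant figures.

10.1 hours

k = ln 2 / 14.8 = 0.04683 h⁻¹
C(t) = C₀ e^(−kt)  ⇒  t = ln(C₀/C) / k
t = ln(110/68.5) / 0.04683 = 0.4736 / 0.04683 ≈ 10.1 hours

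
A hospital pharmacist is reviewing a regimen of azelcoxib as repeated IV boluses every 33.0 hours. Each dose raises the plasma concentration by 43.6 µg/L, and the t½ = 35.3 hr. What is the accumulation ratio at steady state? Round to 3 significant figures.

k = ln 2 / 35.3 = 0.01964 hr⁻¹
Fraction remaining after one interval: e^(−kτ) = e^(−0.01964 × 33.0) = 0.5231
R = 1 / (1 − 0.5231) = 1 / 0.4769 ≈ 2.10

2.10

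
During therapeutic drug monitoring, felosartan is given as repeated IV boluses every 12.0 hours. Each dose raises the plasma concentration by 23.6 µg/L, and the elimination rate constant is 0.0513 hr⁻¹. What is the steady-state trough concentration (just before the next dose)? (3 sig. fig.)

Fraction remaining after one interval: e^(−kτ) = e^(−0.05130 × 12.0) = 0.5403
R = 1 / (1 − 0.5403) = 2.175
Css,max = 23.6 × 2.175 = 51.34 µg/L
Css,min = Css,max × e^(−kτ) = 51.34 × 0.5403 ≈ 27.7 µg/L

27.7 µg/L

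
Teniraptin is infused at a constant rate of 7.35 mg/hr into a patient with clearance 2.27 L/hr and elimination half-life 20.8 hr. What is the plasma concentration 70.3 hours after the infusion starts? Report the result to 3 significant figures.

2.93 mg/L

Css = rate / CL = 7.35 / 2.27 = 3.238 mg/L
k = ln 2 / 20.8 = 0.03332 hr⁻¹
C(t) = Css (1 − e^(−kt)) = 3.238 × (1 − e^(−2.343)) = 3.238 × 0.9039 ≈ 2.93 mg/L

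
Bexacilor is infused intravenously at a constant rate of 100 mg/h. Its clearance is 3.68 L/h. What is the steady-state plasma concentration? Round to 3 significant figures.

27.2 µg/mL

Css = infusion rate / CL = 100 / 3.68 ≈ 27.2 µg/mL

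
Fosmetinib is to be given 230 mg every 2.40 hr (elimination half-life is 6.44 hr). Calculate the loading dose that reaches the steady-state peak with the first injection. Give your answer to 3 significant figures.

1010 mg

k = ln 2 / 6.44 = 0.1076 hr⁻¹
Accumulation ratio R = 1 / (1 − e^(−kτ)) = 1 / (1 − e^(−0.1076×2.40)) = 1 / (1 − 0.7724) = 4.393
Loading dose = maintenance dose × R = 230 × 4.393 ≈ 1010 mg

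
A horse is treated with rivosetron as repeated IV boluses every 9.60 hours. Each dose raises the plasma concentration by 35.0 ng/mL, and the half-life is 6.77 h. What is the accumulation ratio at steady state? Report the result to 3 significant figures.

k = ln 2 / 6.77 = 0.1024 h⁻¹
Fraction remaining after one interval: e^(−kτ) = e^(−0.1024 × 9.60) = 0.3742
R = 1 / (1 − 0.3742) = 1 / 0.6258 ≈ 1.60

1.60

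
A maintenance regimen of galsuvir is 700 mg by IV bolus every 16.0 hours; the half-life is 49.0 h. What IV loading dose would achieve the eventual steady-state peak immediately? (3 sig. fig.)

3460 mg

k = ln 2 / 49.0 = 0.01415 h⁻¹
Accumulation ratio R = 1 / (1 − e^(−kτ)) = 1 / (1 − e^(−0.01415×16.0)) = 1 / (1 − 0.7975) = 4.937
Loading dose = maintenance dose × R = 700 × 4.937 ≈ 3460 mg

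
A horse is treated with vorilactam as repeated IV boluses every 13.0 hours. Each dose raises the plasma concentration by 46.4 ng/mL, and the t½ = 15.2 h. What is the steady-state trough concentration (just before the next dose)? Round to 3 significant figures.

57.3 ng/mL

k = ln 2 / 15.2 = 0.04560 h⁻¹
Fraction remaining after one interval: e^(−kτ) = e^(−0.04560 × 13.0) = 0.5528
R = 1 / (1 − 0.5528) = 2.236
Css,max = 46.4 × 2.236 = 103.7 ng/mL
Css,min = Css,max × e^(−kτ) = 103.7 × 0.5528 ≈ 57.3 ng/mL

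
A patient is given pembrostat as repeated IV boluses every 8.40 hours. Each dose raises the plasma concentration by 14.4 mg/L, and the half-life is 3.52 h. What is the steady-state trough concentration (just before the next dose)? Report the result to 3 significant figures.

k = ln 2 / 3.52 = 0.1969 h⁻¹
Fraction remaining after one interval: e^(−kτ) = e^(−0.1969 × 8.40) = 0.1913
R = 1 / (1 − 0.1913) = 1.236
Css,max = 14.4 × 1.236 = 17.81 mg/L
Css,min = Css,max × e^(−kτ) = 17.81 × 0.1913 ≈ 3.41 mg/L

3.41 mg/L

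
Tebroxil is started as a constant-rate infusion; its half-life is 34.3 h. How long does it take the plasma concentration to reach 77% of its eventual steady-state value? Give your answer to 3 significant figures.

k = ln 2 / 34.3 = 0.02021 h⁻¹
f = 1 − e^(−kt)  ⇒  t = −ln(1 − f) / k
t = −ln(1 − 0.77) / 0.02021 = 1.470 / 0.02021 ≈ 72.7 hours

72.7 hours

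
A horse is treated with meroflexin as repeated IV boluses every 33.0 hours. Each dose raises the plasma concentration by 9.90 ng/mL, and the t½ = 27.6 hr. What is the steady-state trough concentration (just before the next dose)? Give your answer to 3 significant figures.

k = ln 2 / 27.6 = 0.02511 hr⁻¹
Fraction remaining after one interval: e^(−kτ) = e^(−0.02511 × 33.0) = 0.4366
R = 1 / (1 − 0.4366) = 1.775
Css,max = 9.90 × 1.775 = 17.57 ng/mL
Css,min = Css,max × e^(−kτ) = 17.57 × 0.4366 ≈ 7.67 ng/mL

7.67 ng/mL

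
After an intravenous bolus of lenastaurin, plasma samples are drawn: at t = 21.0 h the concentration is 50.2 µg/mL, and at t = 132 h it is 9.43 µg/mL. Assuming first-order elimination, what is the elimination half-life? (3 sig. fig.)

46.0 hours

k = ln(C₁/C₂) / (t₂ − t₁) = ln(50.2/9.43) / (132 − 21.0)
  = 1.672 / 111.0 = 0.01506 h⁻¹
t½ = ln 2 / k = ln 2 / 0.01506 ≈ 46.0 hours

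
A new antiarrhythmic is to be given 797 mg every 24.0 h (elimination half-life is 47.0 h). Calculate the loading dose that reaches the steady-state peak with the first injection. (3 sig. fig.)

k = ln 2 / 47.0 = 0.01475 h⁻¹
Accumulation ratio R = 1 / (1 − e^(−kτ)) = 1 / (1 − e^(−0.01475×24.0)) = 1 / (1 − 0.7019) = 3.355
Loading dose = maintenance dose × R = 797 × 3.355 ≈ 2670 mg

2670 mg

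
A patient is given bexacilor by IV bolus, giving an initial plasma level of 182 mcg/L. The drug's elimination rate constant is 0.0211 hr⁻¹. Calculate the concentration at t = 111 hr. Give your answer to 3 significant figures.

C(t) = C₀ e^(−kt) = 182 × e^(−0.02110 × 111) = 182 × e^(−2.342) = 182 × 0.09613 ≈ 17.5 mcg/L

17.5 mcg/L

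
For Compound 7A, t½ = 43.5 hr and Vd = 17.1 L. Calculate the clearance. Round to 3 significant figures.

k = ln 2 / t½ = ln 2 / 43.5 = 0.01593 hr⁻¹
CL = k · V = 0.01593 × 17.1 ≈ 0.272 L/hr

0.272 L/hr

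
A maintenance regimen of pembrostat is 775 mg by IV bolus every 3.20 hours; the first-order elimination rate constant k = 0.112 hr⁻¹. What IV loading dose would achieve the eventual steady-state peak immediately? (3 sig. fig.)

2570 mg

Accumulation ratio R = 1 / (1 − e^(−kτ)) = 1 / (1 − e^(−0.1120×3.20)) = 1 / (1 − 0.6988) = 3.320
Loading dose = maintenance dose × R = 775 × 3.320 ≈ 2570 mg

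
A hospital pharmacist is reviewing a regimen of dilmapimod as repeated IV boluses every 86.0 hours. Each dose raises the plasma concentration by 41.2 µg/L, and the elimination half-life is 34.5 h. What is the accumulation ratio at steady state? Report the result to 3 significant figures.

k = ln 2 / 34.5 = 0.02009 h⁻¹
Fraction remaining after one interval: e^(−kτ) = e^(−0.02009 × 86.0) = 0.1777
R = 1 / (1 − 0.1777) = 1 / 0.8223 ≈ 1.22

1.22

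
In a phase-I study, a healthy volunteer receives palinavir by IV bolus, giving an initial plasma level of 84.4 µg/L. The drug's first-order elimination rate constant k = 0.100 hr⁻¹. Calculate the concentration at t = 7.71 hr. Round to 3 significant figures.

C(t) = C₀ e^(−kt) = 84.4 × e^(−0.1000 × 7.71) = 84.4 × e^(−0.7710) = 84.4 × 0.4626 ≈ 39.0 µg/L

39.0 µg/L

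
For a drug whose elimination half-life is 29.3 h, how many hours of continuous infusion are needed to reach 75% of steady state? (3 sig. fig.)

k = ln 2 / 29.3 = 0.02366 h⁻¹
f = 1 − e^(−kt)  ⇒  t = −ln(1 − f) / k
t = −ln(1 − 0.75) / 0.02366 = 1.386 / 0.02366 ≈ 58.6 hours

58.6 hours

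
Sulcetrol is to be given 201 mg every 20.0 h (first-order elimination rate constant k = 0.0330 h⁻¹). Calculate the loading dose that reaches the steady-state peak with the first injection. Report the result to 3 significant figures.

416 mg

Accumulation ratio R = 1 / (1 − e^(−kτ)) = 1 / (1 − e^(−0.03300×20.0)) = 1 / (1 − 0.5169) = 2.070
Loading dose = maintenance dose × R = 201 × 2.070 ≈ 416 mg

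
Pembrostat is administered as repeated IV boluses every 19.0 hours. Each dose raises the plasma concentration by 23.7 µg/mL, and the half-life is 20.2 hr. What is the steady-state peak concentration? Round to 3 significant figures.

49.5 µg/mL

k = ln 2 / 20.2 = 0.03431 hr⁻¹
Fraction remaining after one interval: e^(−kτ) = e^(−0.03431 × 19.0) = 0.5210
R = 1 / (1 − 0.5210) = 2.088
Css,max = 23.7 × 2.088 ≈ 49.5 µg/mL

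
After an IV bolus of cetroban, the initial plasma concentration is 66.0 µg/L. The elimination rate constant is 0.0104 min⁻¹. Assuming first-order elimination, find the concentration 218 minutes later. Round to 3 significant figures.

6.84 µg/L

C(t) = C₀ e^(−kt) = 66.0 × e^(−0.01040 × 218) = 66.0 × e^(−2.267) = 66.0 × 0.1036 ≈ 6.84 µg/L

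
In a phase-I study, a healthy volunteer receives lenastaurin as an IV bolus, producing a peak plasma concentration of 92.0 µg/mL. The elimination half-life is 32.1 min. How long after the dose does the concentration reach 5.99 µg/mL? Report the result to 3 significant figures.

k = ln 2 / 32.1 = 0.02159 min⁻¹
C(t) = C₀ e^(−kt)  ⇒  t = ln(C₀/C) / k
t = ln(92.0/5.99) / 0.02159 = 2.732 / 0.02159 ≈ 127 minutes

127 minutes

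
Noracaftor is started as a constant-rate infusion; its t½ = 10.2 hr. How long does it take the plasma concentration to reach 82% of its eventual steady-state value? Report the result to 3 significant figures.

k = ln 2 / 10.2 = 0.06796 hr⁻¹
f = 1 − e^(−kt)  ⇒  t = −ln(1 − f) / k
t = −ln(1 − 0.82) / 0.06796 = 1.715 / 0.06796 ≈ 25.2 hours

25.2 hours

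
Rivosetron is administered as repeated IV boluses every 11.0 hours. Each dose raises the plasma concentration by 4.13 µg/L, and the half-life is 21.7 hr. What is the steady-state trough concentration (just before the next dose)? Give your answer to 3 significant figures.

k = ln 2 / 21.7 = 0.03194 hr⁻¹
Fraction remaining after one interval: e^(−kτ) = e^(−0.03194 × 11.0) = 0.7037
R = 1 / (1 − 0.7037) = 3.375
Css,max = 4.13 × 3.375 = 13.94 µg/L
Css,min = Css,max × e^(−kτ) = 13.94 × 0.7037 ≈ 9.81 µg/L

9.81 µg/L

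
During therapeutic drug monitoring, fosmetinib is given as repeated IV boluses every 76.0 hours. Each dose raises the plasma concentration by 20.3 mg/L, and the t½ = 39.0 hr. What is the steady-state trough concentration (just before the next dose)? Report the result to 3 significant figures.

7.10 mg/L

k = ln 2 / 39.0 = 0.01777 hr⁻¹
Fraction remaining after one interval: e^(−kτ) = e^(−0.01777 × 76.0) = 0.2590
R = 1 / (1 − 0.2590) = 1.350
Css,max = 20.3 × 1.350 = 27.40 mg/L
Css,min = Css,max × e^(−kτ) = 27.40 × 0.2590 ≈ 7.10 mg/L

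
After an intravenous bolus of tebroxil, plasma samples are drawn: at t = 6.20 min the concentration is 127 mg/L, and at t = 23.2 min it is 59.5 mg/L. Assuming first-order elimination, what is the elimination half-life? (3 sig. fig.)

k = ln(C₁/C₂) / (t₂ − t₁) = ln(127/59.5) / (23.2 − 6.20)
  = 0.7582 / 17.00 = 0.04460 min⁻¹
t½ = ln 2 / k = ln 2 / 0.04460 ≈ 15.5 minutes

15.5 minutes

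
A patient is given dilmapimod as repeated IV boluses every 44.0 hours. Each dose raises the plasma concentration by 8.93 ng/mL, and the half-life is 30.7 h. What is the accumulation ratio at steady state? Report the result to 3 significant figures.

1.59

k = ln 2 / 30.7 = 0.02258 h⁻¹
Fraction remaining after one interval: e^(−kτ) = e^(−0.02258 × 44.0) = 0.3703
R = 1 / (1 − 0.3703) = 1 / 0.6297 ≈ 1.59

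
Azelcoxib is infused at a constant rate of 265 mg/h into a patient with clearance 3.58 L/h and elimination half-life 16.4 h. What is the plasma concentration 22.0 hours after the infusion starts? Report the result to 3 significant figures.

Css = rate / CL = 265 / 3.58 = 74.02 µg/mL
k = ln 2 / 16.4 = 0.04227 h⁻¹
C(t) = Css (1 − e^(−kt)) = 74.02 × (1 − e^(−0.9298)) = 74.02 × 0.6054 ≈ 44.8 µg/mL

44.8 µg/mL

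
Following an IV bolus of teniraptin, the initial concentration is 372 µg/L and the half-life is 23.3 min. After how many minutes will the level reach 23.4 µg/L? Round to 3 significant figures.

93.0 minutes

k = ln 2 / 23.3 = 0.02975 min⁻¹
C(t) = C₀ e^(−kt)  ⇒  t = ln(C₀/C) / k
t = ln(372/23.4) / 0.02975 = 2.766 / 0.02975 ≈ 93.0 minutes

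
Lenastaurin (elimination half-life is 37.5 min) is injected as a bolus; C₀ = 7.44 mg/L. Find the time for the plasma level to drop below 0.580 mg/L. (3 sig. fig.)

k = ln 2 / 37.5 = 0.01848 min⁻¹
C(t) = C₀ e^(−kt)  ⇒  t = ln(C₀/C) / k
t = ln(7.44/0.580) / 0.01848 = 2.552 / 0.01848 ≈ 138 minutes

138 minutes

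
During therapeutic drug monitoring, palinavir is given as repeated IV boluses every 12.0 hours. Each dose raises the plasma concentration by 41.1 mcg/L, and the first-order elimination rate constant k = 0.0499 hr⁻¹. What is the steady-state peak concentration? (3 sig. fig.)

91.2 mcg/L

Fraction remaining after one interval: e^(−kτ) = e^(−0.04990 × 12.0) = 0.5495
R = 1 / (1 − 0.5495) = 2.220
Css,max = 41.1 × 2.220 ≈ 91.2 mcg/L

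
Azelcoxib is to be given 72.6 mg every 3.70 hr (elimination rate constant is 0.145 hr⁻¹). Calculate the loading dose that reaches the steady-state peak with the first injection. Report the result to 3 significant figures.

175 mg

Accumulation ratio R = 1 / (1 − e^(−kτ)) = 1 / (1 − e^(−0.1450×3.70)) = 1 / (1 − 0.5848) = 2.408
Loading dose = maintenance dose × R = 72.6 × 2.408 ≈ 175 mg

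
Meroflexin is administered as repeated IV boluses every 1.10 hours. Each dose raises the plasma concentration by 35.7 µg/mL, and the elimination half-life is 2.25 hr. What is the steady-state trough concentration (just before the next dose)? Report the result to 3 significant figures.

88.5 µg/mL

k = ln 2 / 2.25 = 0.3081 hr⁻¹
Fraction remaining after one interval: e^(−kτ) = e^(−0.3081 × 1.10) = 0.7126
R = 1 / (1 − 0.7126) = 3.479
Css,max = 35.7 × 3.479 = 124.2 µg/mL
Css,min = Css,max × e^(−kτ) = 124.2 × 0.7126 ≈ 88.5 µg/mL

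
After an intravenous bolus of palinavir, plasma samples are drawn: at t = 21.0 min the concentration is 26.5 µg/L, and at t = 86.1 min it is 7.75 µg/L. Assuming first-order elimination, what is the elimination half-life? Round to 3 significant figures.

k = ln(C₁/C₂) / (t₂ − t₁) = ln(26.5/7.75) / (86.1 − 21.0)
  = 1.229 / 65.10 = 0.01889 min⁻¹
t½ = ln 2 / k = ln 2 / 0.01889 ≈ 36.7 minutes

36.7 minutes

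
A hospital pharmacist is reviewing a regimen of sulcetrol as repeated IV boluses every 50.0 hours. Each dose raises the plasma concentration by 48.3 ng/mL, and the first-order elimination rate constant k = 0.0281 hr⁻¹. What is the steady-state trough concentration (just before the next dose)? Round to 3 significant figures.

15.7 ng/mL

Fraction remaining after one interval: e^(−kτ) = e^(−0.02810 × 50.0) = 0.2454
R = 1 / (1 − 0.2454) = 1.325
Css,max = 48.3 × 1.325 = 64.00 ng/mL
Css,min = Css,max × e^(−kτ) = 64.00 × 0.2454 ≈ 15.7 ng/mL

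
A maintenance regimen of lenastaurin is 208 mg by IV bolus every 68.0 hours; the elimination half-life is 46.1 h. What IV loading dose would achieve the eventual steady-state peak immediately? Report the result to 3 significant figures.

k = ln 2 / 46.1 = 0.01504 h⁻¹
Accumulation ratio R = 1 / (1 − e^(−kτ)) = 1 / (1 − e^(−0.01504×68.0)) = 1 / (1 − 0.3597) = 1.562
Loading dose = maintenance dose × R = 208 × 1.562 ≈ 325 mg

325 mg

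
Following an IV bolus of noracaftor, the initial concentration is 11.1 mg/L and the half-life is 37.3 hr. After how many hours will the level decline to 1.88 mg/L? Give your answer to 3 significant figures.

95.6 hours

k = ln 2 / 37.3 = 0.01858 hr⁻¹
C(t) = C₀ e^(−kt)  ⇒  t = ln(C₀/C) / k
t = ln(11.1/1.88) / 0.01858 = 1.776 / 0.01858 ≈ 95.6 hours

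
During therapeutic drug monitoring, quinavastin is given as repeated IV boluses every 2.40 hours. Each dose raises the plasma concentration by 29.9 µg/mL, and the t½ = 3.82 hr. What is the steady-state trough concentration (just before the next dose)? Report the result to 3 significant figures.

k = ln 2 / 3.82 = 0.1815 hr⁻¹
Fraction remaining after one interval: e^(−kτ) = e^(−0.1815 × 2.40) = 0.6470
R = 1 / (1 − 0.6470) = 2.832
Css,max = 29.9 × 2.832 = 84.69 µg/mL
Css,min = Css,max × e^(−kτ) = 84.69 × 0.6470 ≈ 54.8 µg/mL

54.8 µg/mL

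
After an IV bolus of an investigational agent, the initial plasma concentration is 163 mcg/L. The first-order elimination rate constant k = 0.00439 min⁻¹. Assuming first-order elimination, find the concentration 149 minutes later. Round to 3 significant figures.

C(t) = C₀ e^(−kt) = 163 × e^(−0.004390 × 149) = 163 × e^(−0.6541) = 163 × 0.5199 ≈ 84.7 mcg/L

84.7 mcg/L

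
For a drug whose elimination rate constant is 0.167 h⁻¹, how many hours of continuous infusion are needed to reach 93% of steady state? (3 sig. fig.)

f = 1 − e^(−kt)  ⇒  t = −ln(1 − f) / k
t = −ln(1 − 0.93) / 0.1670 = 2.659 / 0.1670 ≈ 15.9 hours

15.9 hours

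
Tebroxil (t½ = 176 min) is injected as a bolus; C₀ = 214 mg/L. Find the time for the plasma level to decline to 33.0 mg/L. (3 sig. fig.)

k = ln 2 / 176 = 0.003938 min⁻¹
C(t) = C₀ e^(−kt)  ⇒  t = ln(C₀/C) / k
t = ln(214/33.0) / 0.003938 = 1.869 / 0.003938 ≈ 475 minutes

475 minutes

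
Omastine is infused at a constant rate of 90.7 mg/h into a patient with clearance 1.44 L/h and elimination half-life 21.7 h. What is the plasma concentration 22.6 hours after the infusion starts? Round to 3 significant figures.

Css = rate / CL = 90.7 / 1.44 = 62.99 µg/mL
k = ln 2 / 21.7 = 0.03194 h⁻¹
C(t) = Css (1 − e^(−kt)) = 62.99 × (1 − e^(−0.7219)) = 62.99 × 0.5142 ≈ 32.4 µg/mL

32.4 µg/mL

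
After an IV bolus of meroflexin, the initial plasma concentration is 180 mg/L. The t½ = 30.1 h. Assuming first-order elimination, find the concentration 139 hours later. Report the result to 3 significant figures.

7.33 mg/L

k = ln 2 / 30.1 = 0.02303 h⁻¹
139 h is 4.618 half-lives, so C = 180 × (1/2)^4.618 = 180 × 0.04073 ≈ 7.33 mg/L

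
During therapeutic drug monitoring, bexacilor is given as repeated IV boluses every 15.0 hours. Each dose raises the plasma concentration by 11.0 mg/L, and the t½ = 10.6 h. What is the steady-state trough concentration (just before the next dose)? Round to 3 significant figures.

6.60 mg/L

k = ln 2 / 10.6 = 0.06539 h⁻¹
Fraction remaining after one interval: e^(−kτ) = e^(−0.06539 × 15.0) = 0.3750
R = 1 / (1 − 0.3750) = 1.600
Css,max = 11.0 × 1.600 = 17.60 mg/L
Css,min = Css,max × e^(−kτ) = 17.60 × 0.3750 ≈ 6.60 mg/L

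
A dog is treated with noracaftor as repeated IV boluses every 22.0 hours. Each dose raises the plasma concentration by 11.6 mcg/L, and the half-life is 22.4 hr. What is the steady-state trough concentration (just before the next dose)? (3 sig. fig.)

11.9 mcg/L

k = ln 2 / 22.4 = 0.03094 hr⁻¹
Fraction remaining after one interval: e^(−kτ) = e^(−0.03094 × 22.0) = 0.5062
R = 1 / (1 − 0.5062) = 2.025
Css,max = 11.6 × 2.025 = 23.49 mcg/L
Css,min = Css,max × e^(−kτ) = 23.49 × 0.5062 ≈ 11.9 mcg/L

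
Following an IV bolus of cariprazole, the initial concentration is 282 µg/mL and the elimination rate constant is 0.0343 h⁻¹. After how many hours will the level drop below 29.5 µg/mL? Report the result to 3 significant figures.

65.8 hours

C(t) = C₀ e^(−kt)  ⇒  t = ln(C₀/C) / k
t = ln(282/29.5) / 0.03430 = 2.258 / 0.03430 ≈ 65.8 hours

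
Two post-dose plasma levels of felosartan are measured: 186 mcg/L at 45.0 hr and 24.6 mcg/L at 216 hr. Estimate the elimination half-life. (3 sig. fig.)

58.6 hours

k = ln(C₁/C₂) / (t₂ − t₁) = ln(186/24.6) / (216 − 45.0)
  = 2.023 / 171.0 = 0.01183 hr⁻¹
t½ = ln 2 / k = ln 2 / 0.01183 ≈ 58.6 hours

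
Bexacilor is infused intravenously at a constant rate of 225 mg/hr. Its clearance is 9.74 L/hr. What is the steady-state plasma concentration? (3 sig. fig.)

23.1 µg/mL

Css = infusion rate / CL = 225 / 9.74 ≈ 23.1 µg/mL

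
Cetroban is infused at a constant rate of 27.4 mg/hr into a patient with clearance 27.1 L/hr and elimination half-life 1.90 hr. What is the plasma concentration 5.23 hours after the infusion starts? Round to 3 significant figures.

0.861 mg/L

Css = rate / CL = 27.4 / 27.1 = 1.011 mg/L
k = ln 2 / 1.90 = 0.3648 hr⁻¹
C(t) = Css (1 − e^(−kt)) = 1.011 × (1 − e^(−1.908)) = 1.011 × 0.8516 ≈ 0.861 mg/L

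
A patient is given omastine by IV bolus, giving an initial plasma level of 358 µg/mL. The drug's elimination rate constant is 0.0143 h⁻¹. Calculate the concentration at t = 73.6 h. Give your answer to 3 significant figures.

C(t) = C₀ e^(−kt) = 358 × e^(−0.01430 × 73.6) = 358 × e^(−1.052) = 358 × 0.3491 ≈ 125 µg/mL

125 µg/mL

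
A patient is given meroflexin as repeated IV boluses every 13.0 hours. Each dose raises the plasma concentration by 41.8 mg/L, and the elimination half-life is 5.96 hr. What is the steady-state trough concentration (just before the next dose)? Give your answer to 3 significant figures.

k = ln 2 / 5.96 = 0.1163 hr⁻¹
Fraction remaining after one interval: e^(−kτ) = e^(−0.1163 × 13.0) = 0.2205
R = 1 / (1 − 0.2205) = 1.283
Css,max = 41.8 × 1.283 = 53.62 mg/L
Css,min = Css,max × e^(−kτ) = 53.62 × 0.2205 ≈ 11.8 mg/L

11.8 mg/L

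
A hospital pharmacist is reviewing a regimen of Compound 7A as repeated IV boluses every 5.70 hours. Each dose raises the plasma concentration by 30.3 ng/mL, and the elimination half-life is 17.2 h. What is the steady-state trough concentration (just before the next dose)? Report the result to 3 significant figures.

117 ng/mL

k = ln 2 / 17.2 = 0.04030 h⁻¹
Fraction remaining after one interval: e^(−kτ) = e^(−0.04030 × 5.70) = 0.7948
R = 1 / (1 − 0.7948) = 4.873
Css,max = 30.3 × 4.873 = 147.6 ng/mL
Css,min = Css,max × e^(−kτ) = 147.6 × 0.7948 ≈ 117 ng/mL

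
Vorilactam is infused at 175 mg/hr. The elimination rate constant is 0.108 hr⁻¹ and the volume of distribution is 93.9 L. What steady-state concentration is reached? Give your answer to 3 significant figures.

17.3 mg/L

CL = k · V = 0.108 × 93.9 = 10.14 L/hr
Css = rate / CL = 175 / 10.14 ≈ 17.3 mg/L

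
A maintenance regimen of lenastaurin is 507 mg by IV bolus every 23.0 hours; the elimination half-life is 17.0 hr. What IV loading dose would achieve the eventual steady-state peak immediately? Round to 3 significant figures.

k = ln 2 / 17.0 = 0.04077 hr⁻¹
Accumulation ratio R = 1 / (1 − e^(−kτ)) = 1 / (1 − e^(−0.04077×23.0)) = 1 / (1 − 0.3915) = 1.643
Loading dose = maintenance dose × R = 507 × 1.643 ≈ 833 mg

833 mg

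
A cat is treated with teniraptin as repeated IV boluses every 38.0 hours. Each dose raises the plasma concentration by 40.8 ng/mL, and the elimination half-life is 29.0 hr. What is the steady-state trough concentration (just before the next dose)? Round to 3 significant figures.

27.6 ng/mL

k = ln 2 / 29.0 = 0.02390 hr⁻¹
Fraction remaining after one interval: e^(−kτ) = e^(−0.02390 × 38.0) = 0.4032
R = 1 / (1 − 0.4032) = 1.676
Css,max = 40.8 × 1.676 = 68.37 ng/mL
Css,min = Css,max × e^(−kτ) = 68.37 × 0.4032 ≈ 27.6 ng/mL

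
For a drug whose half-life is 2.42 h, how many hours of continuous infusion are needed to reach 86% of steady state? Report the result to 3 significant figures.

k = ln 2 / 2.42 = 0.2864 h⁻¹
f = 1 − e^(−kt)  ⇒  t = −ln(1 − f) / k
t = −ln(1 − 0.86) / 0.2864 = 1.966 / 0.2864 ≈ 6.86 hours

6.86 hours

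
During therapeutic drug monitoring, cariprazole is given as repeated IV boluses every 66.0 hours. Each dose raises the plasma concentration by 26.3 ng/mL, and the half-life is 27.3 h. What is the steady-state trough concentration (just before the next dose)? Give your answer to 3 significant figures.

k = ln 2 / 27.3 = 0.02539 h⁻¹
Fraction remaining after one interval: e^(−kτ) = e^(−0.02539 × 66.0) = 0.1872
R = 1 / (1 − 0.1872) = 1.230
Css,max = 26.3 × 1.230 = 32.36 ng/mL
Css,min = Css,max × e^(−kτ) = 32.36 × 0.1872 ≈ 6.06 ng/mL

6.06 ng/mL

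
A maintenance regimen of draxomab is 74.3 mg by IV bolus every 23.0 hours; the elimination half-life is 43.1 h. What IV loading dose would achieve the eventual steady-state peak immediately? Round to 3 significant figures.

240 mg

k = ln 2 / 43.1 = 0.01608 h⁻¹
Accumulation ratio R = 1 / (1 − e^(−kτ)) = 1 / (1 − e^(−0.01608×23.0)) = 1 / (1 − 0.6908) = 3.234
Loading dose = maintenance dose × R = 74.3 × 3.234 ≈ 240 mg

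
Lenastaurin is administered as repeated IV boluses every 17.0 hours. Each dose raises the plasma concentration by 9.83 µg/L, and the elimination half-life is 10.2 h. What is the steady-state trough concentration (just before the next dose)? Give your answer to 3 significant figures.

k = ln 2 / 10.2 = 0.06796 h⁻¹
Fraction remaining after one interval: e^(−kτ) = e^(−0.06796 × 17.0) = 0.3150
R = 1 / (1 − 0.3150) = 1.460
Css,max = 9.83 × 1.460 = 14.35 µg/L
Css,min = Css,max × e^(−kτ) = 14.35 × 0.3150 ≈ 4.52 µg/L

4.52 µg/L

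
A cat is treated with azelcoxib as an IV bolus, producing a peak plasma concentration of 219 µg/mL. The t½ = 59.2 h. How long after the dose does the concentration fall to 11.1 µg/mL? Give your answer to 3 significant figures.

255 hours

k = ln 2 / 59.2 = 0.01171 h⁻¹
C(t) = C₀ e^(−kt)  ⇒  t = ln(C₀/C) / k
t = ln(219/11.1) / 0.01171 = 2.982 / 0.01171 ≈ 255 hours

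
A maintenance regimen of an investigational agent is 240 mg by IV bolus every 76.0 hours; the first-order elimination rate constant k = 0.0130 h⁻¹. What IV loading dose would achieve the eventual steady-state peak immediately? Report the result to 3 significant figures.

382 mg

Accumulation ratio R = 1 / (1 − e^(−kτ)) = 1 / (1 − e^(−0.01300×76.0)) = 1 / (1 − 0.3723) = 1.593
Loading dose = maintenance dose × R = 240 × 1.593 ≈ 382 mg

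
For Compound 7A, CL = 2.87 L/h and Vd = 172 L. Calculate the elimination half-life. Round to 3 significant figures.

k = CL / V = 2.87 / 172 = 0.01669 h⁻¹
t½ = ln 2 / k = ln 2 / 0.01669 ≈ 41.5 hours

41.5 hours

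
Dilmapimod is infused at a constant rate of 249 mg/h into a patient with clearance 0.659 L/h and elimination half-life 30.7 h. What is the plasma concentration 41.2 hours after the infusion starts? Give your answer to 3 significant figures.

Css = rate / CL = 249 / 0.659 = 377.8 mg/L
k = ln 2 / 30.7 = 0.02258 h⁻¹
C(t) = Css (1 − e^(−kt)) = 377.8 × (1 − e^(−0.9302)) = 377.8 × 0.6055 ≈ 229 mg/L

229 mg/L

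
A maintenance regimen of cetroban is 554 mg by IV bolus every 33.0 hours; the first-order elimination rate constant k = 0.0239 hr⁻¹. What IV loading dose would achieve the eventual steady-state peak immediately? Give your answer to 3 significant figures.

1020 mg

Accumulation ratio R = 1 / (1 − e^(−kτ)) = 1 / (1 − e^(−0.02390×33.0)) = 1 / (1 − 0.4544) = 1.833
Loading dose = maintenance dose × R = 554 × 1.833 ≈ 1020 mg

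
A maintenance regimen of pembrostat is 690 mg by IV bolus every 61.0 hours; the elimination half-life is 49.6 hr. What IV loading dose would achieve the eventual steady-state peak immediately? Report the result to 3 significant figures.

1200 mg

k = ln 2 / 49.6 = 0.01397 hr⁻¹
Accumulation ratio R = 1 / (1 − e^(−kτ)) = 1 / (1 − e^(−0.01397×61.0)) = 1 / (1 − 0.4264) = 1.743
Loading dose = maintenance dose × R = 690 × 1.743 ≈ 1200 mg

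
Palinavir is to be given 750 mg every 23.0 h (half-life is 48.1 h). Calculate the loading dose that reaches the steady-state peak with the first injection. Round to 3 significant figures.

k = ln 2 / 48.1 = 0.01441 h⁻¹
Accumulation ratio R = 1 / (1 − e^(−kτ)) = 1 / (1 − e^(−0.01441×23.0)) = 1 / (1 − 0.7179) = 3.545
Loading dose = maintenance dose × R = 750 × 3.545 ≈ 2660 mg

2660 mg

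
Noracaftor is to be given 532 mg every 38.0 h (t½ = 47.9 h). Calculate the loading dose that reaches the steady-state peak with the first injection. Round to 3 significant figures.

k = ln 2 / 47.9 = 0.01447 h⁻¹
Accumulation ratio R = 1 / (1 − e^(−kτ)) = 1 / (1 − e^(−0.01447×38.0)) = 1 / (1 − 0.5770) = 2.364
Loading dose = maintenance dose × R = 532 × 2.364 ≈ 1260 mg

1260 mg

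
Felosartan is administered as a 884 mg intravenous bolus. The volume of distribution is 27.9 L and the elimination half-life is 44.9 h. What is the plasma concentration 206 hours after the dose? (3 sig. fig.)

C₀ = dose / V = 884 / 27.9 = 31.68 mg/L
k = ln 2 / 44.9 = 0.01544 h⁻¹
C(t) = C₀ e^(−kt) = 31.68 × e^(−0.01544 × 206) = 31.68 × e^(−3.180) = 31.68 × 0.04158 ≈ 1.32 mg/L

1.32 mg/L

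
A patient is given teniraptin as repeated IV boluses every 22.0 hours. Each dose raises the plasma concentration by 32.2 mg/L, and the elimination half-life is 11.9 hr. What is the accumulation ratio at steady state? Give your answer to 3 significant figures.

1.38

k = ln 2 / 11.9 = 0.05825 hr⁻¹
Fraction remaining after one interval: e^(−kτ) = e^(−0.05825 × 22.0) = 0.2776
R = 1 / (1 − 0.2776) = 1 / 0.7224 ≈ 1.38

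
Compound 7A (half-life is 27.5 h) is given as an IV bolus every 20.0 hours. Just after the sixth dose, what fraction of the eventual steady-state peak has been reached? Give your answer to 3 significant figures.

0.951

k = ln 2 / 27.5 = 0.02521 h⁻¹
f_n = 1 − e^(−nkτ) = 1 − e^(−6 × 0.02521 × 20.0) = 1 − e^(−3.025) = 1 − 0.04858 ≈ 0.951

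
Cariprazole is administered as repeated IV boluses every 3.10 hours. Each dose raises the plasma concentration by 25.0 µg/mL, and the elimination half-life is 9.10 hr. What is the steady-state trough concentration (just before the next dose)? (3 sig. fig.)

93.9 µg/mL

k = ln 2 / 9.10 = 0.07617 hr⁻¹
Fraction remaining after one interval: e^(−kτ) = e^(−0.07617 × 3.10) = 0.7897
R = 1 / (1 − 0.7897) = 4.755
Css,max = 25.0 × 4.755 = 118.9 µg/mL
Css,min = Css,max × e^(−kτ) = 118.9 × 0.7897 ≈ 93.9 µg/mL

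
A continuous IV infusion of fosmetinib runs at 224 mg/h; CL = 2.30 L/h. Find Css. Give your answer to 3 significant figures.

Css = infusion rate / CL = 224 / 2.30 ≈ 97.4 µg/mL

97.4 µg/mL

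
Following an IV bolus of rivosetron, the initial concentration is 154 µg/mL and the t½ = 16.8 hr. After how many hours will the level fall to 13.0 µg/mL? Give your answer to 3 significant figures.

k = ln 2 / 16.8 = 0.04126 hr⁻¹
C(t) = C₀ e^(−kt)  ⇒  t = ln(C₀/C) / k
t = ln(154/13.0) / 0.04126 = 2.472 / 0.04126 ≈ 59.9 hours

59.9 hours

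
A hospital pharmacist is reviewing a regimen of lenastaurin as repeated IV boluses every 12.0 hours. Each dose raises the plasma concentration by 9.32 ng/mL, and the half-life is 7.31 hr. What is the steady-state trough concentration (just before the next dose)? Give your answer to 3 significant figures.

4.40 ng/mL

k = ln 2 / 7.31 = 0.09482 hr⁻¹
Fraction remaining after one interval: e^(−kτ) = e^(−0.09482 × 12.0) = 0.3205
R = 1 / (1 − 0.3205) = 1.472
Css,max = 9.32 × 1.472 = 13.72 ng/mL
Css,min = Css,max × e^(−kτ) = 13.72 × 0.3205 ≈ 4.40 ng/mL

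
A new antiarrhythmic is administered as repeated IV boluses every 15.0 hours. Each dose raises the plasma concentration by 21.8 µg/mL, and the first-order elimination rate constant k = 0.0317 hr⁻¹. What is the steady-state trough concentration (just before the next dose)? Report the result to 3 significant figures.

35.8 µg/mL

Fraction remaining after one interval: e^(−kτ) = e^(−0.03170 × 15.0) = 0.6216
R = 1 / (1 − 0.6216) = 2.643
Css,max = 21.8 × 2.643 = 57.61 µg/mL
Css,min = Css,max × e^(−kτ) = 57.61 × 0.6216 ≈ 35.8 µg/mL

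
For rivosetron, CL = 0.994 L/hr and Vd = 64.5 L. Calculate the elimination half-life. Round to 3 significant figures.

45.0 hours

k = CL / V = 0.994 / 64.5 = 0.01541 hr⁻¹
t½ = ln 2 / k = ln 2 / 0.01541 ≈ 45.0 hours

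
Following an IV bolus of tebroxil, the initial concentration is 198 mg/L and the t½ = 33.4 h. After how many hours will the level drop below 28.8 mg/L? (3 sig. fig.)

92.9 hours

k = ln 2 / 33.4 = 0.02075 h⁻¹
C(t) = C₀ e^(−kt)  ⇒  t = ln(C₀/C) / k
t = ln(198/28.8) / 0.02075 = 1.928 / 0.02075 ≈ 92.9 hours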